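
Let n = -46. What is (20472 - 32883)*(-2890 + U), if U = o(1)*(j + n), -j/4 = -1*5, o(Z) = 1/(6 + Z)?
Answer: 35913888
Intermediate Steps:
j = 20 (j = -(-4)*5 = -4*(-5) = 20)
U = -26/7 (U = (20 - 46)/(6 + 1) = -26/7 ≈ -3.7143)
(20472 - 32883)*(-2890 + U) = (20472 - 32883)*(-2890 - 26/7) = -12411*(-20256/7) = 35913888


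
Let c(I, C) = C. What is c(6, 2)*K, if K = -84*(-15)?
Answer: 2520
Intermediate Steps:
K = 1260
c(6, 2)*K = 2*1260 = 2520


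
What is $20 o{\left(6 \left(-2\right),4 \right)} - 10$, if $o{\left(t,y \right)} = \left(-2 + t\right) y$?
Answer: $-1130$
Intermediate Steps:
$o{\left(t,y \right)} = y \left(-2 + t\right)$
$20 o{\left(6 \left(-2\right),4 \right)} - 10 = 20 \cdot 4 \left(-2 + 6 \left(-2\right)\right) - 10 = 20 \cdot 4 \left(-2 - 12\right) - 10 = 20 \cdot 4 \left(-14\right) - 10 = 20 \left(-56\right) - 10 = -1120 - 10 = -1130$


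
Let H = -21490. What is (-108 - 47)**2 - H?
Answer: 45515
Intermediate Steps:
(-108 - 47)**2 - H = (-108 - 47)**2 - 1*(-21490) = (-155)**2 + 21490 = 24025 + 21490 = 45515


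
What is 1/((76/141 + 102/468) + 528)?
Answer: 1222/646141 ≈ 0.0018912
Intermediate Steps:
1/((76/141 + 102/468) + 528) = 1/((76*(1/141) + 102*(1/468)) + 528) = 1/((76/141 + 17/78) + 528) = 1/(925/1222 + 528) = 1/(646141/1222) = 1222/646141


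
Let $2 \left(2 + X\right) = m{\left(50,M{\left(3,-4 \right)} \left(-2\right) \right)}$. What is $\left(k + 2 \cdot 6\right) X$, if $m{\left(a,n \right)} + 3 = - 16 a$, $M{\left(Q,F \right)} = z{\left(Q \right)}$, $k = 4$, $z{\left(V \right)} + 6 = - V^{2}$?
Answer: $-6456$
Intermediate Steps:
$z{\left(V \right)} = -6 - V^{2}$
$M{\left(Q,F \right)} = -6 - Q^{2}$
$m{\left(a,n \right)} = -3 - 16 a$
$X = - \frac{807}{2}$ ($X = -2 + \frac{-3 - 800}{2} = -2 + \frac{1}{2} \left(-803\right) = -2 - \frac{803}{2} = - \frac{807}{2} \approx -403.5$)
$\left(k + 2 \cdot 6\right) X = \left(4 + 2 \cdot 6\right) \left(- \frac{807}{2}\right) = \left(4 + 12\right) \left(- \frac{807}{2}\right) = 16 \left(- \frac{807}{2}\right) = -6456$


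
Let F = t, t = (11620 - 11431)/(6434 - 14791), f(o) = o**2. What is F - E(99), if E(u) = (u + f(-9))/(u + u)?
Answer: -85649/91927 ≈ -0.93171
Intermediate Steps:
E(u) = (81 + u)/(2*u) (E(u) = (u + (-9)**2)/(u + u) = (u + 81)/((2*u)) = (81 + u)*(1/(2*u)) = (81 + u)/(2*u))
t = -189/8357 (t = 189/(-8357) = 189*(-1/8357) = -189/8357 ≈ -0.022616)
F = -189/8357 ≈ -0.022616
F - E(99) = -189/8357 - (81 + 99)/(2*99) = -189/8357 - 180/(2*99) = -189/8357 - 1*10/11 = -189/8357 - 10/11 = -85649/91927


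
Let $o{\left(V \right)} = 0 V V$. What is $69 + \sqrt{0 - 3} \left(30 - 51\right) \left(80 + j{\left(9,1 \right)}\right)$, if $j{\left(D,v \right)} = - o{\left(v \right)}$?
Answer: $69 - 1680 i \sqrt{3} \approx 69.0 - 2909.8 i$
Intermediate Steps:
$o{\left(V \right)} = 0$ ($o{\left(V \right)} = 0 V = 0$)
$j{\left(D,v \right)} = 0$ ($j{\left(D,v \right)} = \left(-1\right) 0 = 0$)
$69 + \sqrt{0 - 3} \left(30 - 51\right) \left(80 + j{\left(9,1 \right)}\right) = 69 + \sqrt{0 - 3} \left(30 - 51\right) \left(80 + 0\right) = 69 + \sqrt{-3} \left(\left(-21\right) 80\right) = 69 + i \sqrt{3} \left(-1680\right) = 69 - 1680 i \sqrt{3}$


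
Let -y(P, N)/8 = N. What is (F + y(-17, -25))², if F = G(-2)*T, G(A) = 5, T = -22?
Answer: 8100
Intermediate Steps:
y(P, N) = -8*N
F = -110 (F = 5*(-22) = -110)
(F + y(-17, -25))² = (-110 - 8*(-25))² = (-110 + 200)² = 90² = 8100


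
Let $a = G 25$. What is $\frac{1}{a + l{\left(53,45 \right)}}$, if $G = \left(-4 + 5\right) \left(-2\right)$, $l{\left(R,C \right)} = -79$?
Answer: $- \frac{1}{129} \approx -0.0077519$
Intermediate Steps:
$G = -2$ ($G = 1 \left(-2\right) = -2$)
$a = -50$ ($a = \left(-2\right) 25 = -50$)
$\frac{1}{a + l{\left(53,45 \right)}} = \frac{1}{-50 - 79} = \frac{1}{-129} = - \frac{1}{129}$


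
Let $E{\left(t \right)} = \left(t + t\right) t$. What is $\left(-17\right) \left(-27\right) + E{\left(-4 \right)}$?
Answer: $491$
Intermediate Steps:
$E{\left(t \right)} = 2 t^{2}$ ($E{\left(t \right)} = 2 t t = 2 t^{2}$)
$\left(-17\right) \left(-27\right) + E{\left(-4 \right)} = \left(-17\right) \left(-27\right) + 2 \left(-4\right)^{2} = 459 + 2 \cdot 16 = 459 + 32 = 491$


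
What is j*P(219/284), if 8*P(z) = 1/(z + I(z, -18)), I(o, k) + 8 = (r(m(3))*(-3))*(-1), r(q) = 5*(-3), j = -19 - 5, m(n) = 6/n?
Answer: 852/14833 ≈ 0.057440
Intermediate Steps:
j = -24
r(q) = -15
I(o, k) = -53 (I(o, k) = -8 - 15*(-3)*(-1) = -8 + 45*(-1) = -8 - 45 = -53)
P(z) = 1/(8*(-53 + z)) (P(z) = 1/(8*(z - 53)) = 1/(8*(-53 + z)))
j*P(219/284) = -3/(-53 + 219/284) = -3/(-14833/284) = -3*(-284)/14833 = -24*(-71/29666) = 852/14833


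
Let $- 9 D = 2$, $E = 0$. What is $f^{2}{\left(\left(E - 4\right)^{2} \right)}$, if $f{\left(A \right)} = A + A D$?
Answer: $\frac{12544}{81} \approx 154.86$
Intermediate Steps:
$D = - \frac{2}{9}$ ($D = \left(- \frac{1}{9}\right) 2 = - \frac{2}{9} \approx -0.22222$)
$f{\left(A \right)} = \frac{7 A}{9}$ ($f{\left(A \right)} = A + A \left(- \frac{2}{9}\right) = A - \frac{2 A}{9} = \frac{7 A}{9}$)
$f^{2}{\left(\left(E - 4\right)^{2} \right)} = \left(\frac{7 \left(0 - 4\right)^{2}}{9}\right)^{2} = \left(\frac{7 \left(-4\right)^{2}}{9}\right)^{2} = \left(\frac{7}{9} \cdot 16\right)^{2} = \left(\frac{112}{9}\right)^{2} = \frac{12544}{81}$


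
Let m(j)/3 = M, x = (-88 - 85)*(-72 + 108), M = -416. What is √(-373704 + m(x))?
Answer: 2*I*√93738 ≈ 612.33*I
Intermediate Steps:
x = -6228 (x = -173*36 = -6228)
m(j) = -1248 (m(j) = 3*(-416) = -1248)
√(-373704 + m(x)) = √(-373704 - 1248) = √(-374952) = 2*I*√93738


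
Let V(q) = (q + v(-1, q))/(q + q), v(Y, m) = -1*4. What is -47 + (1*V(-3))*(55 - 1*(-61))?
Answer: 265/3 ≈ 88.333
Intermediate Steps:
v(Y, m) = -4
V(q) = (-4 + q)/(2*q) (V(q) = (q - 4)/(q + q) = (-4 + q)/((2*q)) = (-4 + q)*(1/(2*q)) = (-4 + q)/(2*q))
-47 + (1*V(-3))*(55 - 1*(-61)) = -47 + (1*((½)*(-4 - 3)/(-3)))*(55 - 1*(-61)) = -47 + (1*((½)*(-⅓)*(-7)))*(55 + 61) = -47 + (1*(7/6))*116 = -47 + (7/6)*116 = -47 + 406/3 = 265/3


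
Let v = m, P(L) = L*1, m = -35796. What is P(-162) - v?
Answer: 35634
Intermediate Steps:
P(L) = L
v = -35796
P(-162) - v = -162 - 1*(-35796) = -162 + 35796 = 35634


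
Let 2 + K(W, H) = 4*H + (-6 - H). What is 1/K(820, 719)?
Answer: 1/2149 ≈ 0.00046533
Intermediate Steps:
K(W, H) = -8 + 3*H (K(W, H) = -2 + (4*H + (-6 - H)) = -2 + (-6 + 3*H) = -8 + 3*H)
1/K(820, 719) = 1/(-8 + 3*719) = 1/(-8 + 2157) = 1/2149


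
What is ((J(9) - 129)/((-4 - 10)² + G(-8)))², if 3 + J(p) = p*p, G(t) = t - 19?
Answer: 2601/28561 ≈ 0.091068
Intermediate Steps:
G(t) = -19 + t
J(p) = -3 + p² (J(p) = -3 + p*p = -3 + p²)
((J(9) - 129)/((-4 - 10)² + G(-8)))² = (((-3 + 9²) - 129)/((-4 - 10)² + (-19 - 8)))² = (((-3 + 81) - 129)/((-14)² - 27))² = ((78 - 129)/(196 - 27))² = (-51/169)² = 2601/28561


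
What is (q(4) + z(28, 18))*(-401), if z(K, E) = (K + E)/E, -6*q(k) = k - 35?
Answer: -55739/18 ≈ -3096.6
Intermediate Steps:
q(k) = 35/6 - k/6 (q(k) = -(k - 35)/6 = -(-35 + k)/6 = 35/6 - k/6)
z(K, E) = (E + K)/E
(q(4) + z(28, 18))*(-401) = ((35/6 - ⅙*4) + (18 + 28)/18)*(-401) = ((35/6 - ⅔) + (1/18)*46)*(-401) = (31/6 + 23/9)*(-401) = (139/18)*(-401) = -55739/18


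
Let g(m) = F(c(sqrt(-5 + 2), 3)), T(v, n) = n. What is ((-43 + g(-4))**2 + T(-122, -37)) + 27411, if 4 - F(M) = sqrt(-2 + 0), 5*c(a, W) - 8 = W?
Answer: 28893 + 78*I*sqrt(2) ≈ 28893.0 + 110.31*I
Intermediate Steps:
c(a, W) = 8/5 + W/5
F(M) = 4 - I*sqrt(2) (F(M) = 4 - sqrt(-2 + 0) = 4 - sqrt(-2) = 4 - I*sqrt(2))
g(m) = 4 - I*sqrt(2)
((-43 + g(-4))**2 + T(-122, -37)) + 27411 = ((-43 + (4 - I*sqrt(2)))**2 - 37) + 27411 = ((-39 - I*sqrt(2))**2 - 37) + 27411 = (-37 + (-39 - I*sqrt(2))**2) + 27411 = 27374 + (-39 - I*sqrt(2))**2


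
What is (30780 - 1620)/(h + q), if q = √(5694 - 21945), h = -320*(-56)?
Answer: 522547200/321142651 - 29160*I*√16251/321142651 ≈ 1.6271 - 0.011575*I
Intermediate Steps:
h = 17920
q = I*√16251 (q = √(-16251) = I*√16251 ≈ 127.48*I)
(30780 - 1620)/(h + q) = (30780 - 1620)/(17920 + I*√16251) = 29160/(17920 + I*√16251)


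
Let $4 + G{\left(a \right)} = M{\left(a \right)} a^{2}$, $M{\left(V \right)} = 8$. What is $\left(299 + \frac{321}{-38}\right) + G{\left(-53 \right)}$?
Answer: $\frac{864825}{38} \approx 22759.0$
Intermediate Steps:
$G{\left(a \right)} = -4 + 8 a^{2}$
$\left(299 + \frac{321}{-38}\right) + G{\left(-53 \right)} = \left(299 + \frac{321}{-38}\right) - \left(4 - 8 \left(-53\right)^{2}\right) = \left(299 + 321 \left(- \frac{1}{38}\right)\right) + \left(-4 + 8 \cdot 2809\right) = \left(299 - \frac{321}{38}\right) + \left(-4 + 22472\right) = \frac{11041}{38} + 22468 = \frac{864825}{38}$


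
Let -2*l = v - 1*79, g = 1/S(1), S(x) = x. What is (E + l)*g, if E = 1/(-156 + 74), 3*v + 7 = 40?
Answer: 2787/82 ≈ 33.988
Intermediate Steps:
v = 11 (v = -7/3 + (⅓)*40 = -7/3 + 40/3 = 11)
g = 1 (g = 1/1 = 1)
l = 34 (l = -(11 - 1*79)/2 = -(11 - 79)/2 = -½*(-68) = 34)
E = -1/82 (E = 1/(-82) = -1/82 ≈ -0.012195)
(E + l)*g = (-1/82 + 34)*1 = (2787/82)*1 = 2787/82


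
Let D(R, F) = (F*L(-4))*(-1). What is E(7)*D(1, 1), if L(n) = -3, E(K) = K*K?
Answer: 147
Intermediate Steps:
E(K) = K**2
D(R, F) = 3*F (D(R, F) = (F*(-3))*(-1) = -3*F*(-1) = 3*F)
E(7)*D(1, 1) = 7**2*(3*1) = 49*3 = 147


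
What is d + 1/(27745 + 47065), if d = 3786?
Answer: 283230661/74810 ≈ 3786.0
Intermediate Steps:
d + 1/(27745 + 47065) = 3786 + 1/(27745 + 47065) = 3786 + 1/74810 = 283230661/74810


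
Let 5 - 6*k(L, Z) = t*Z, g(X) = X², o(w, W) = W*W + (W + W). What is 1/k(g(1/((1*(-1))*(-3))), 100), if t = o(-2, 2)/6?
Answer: -18/385 ≈ -0.046753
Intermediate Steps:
o(w, W) = W² + 2*W
t = 4/3 (t = (2*(2 + 2))/6 = (2*4)*(⅙) = 8*(⅙) = 4/3 ≈ 1.3333)
k(L, Z) = ⅚ - 2*Z/9
1/k(g(1/((1*(-1))*(-3))), 100) = 1/(⅚ - 2/9*100) = 1/(⅚ - 200/9) = 1/(-385/18) = -18/385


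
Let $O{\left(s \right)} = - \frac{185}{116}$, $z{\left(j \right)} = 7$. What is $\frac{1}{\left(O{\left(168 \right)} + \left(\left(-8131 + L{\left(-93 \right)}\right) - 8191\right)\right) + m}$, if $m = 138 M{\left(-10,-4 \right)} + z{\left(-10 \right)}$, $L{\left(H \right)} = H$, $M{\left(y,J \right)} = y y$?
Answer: $- \frac{116}{302713} \approx -0.0003832$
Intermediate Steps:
$M{\left(y,J \right)} = y^{2}$
$O{\left(s \right)} = - \frac{185}{116}$ ($O{\left(s \right)} = \left(-185\right) \frac{1}{116} = - \frac{185}{116}$)
$m = 13807$ ($m = 138 \left(-10\right)^{2} + 7 = 138 \cdot 100 + 7 = 13800 + 7 = 13807$)
$\frac{1}{\left(O{\left(168 \right)} + \left(\left(-8131 + L{\left(-93 \right)}\right) - 8191\right)\right) + m} = \frac{1}{\left(- \frac{185}{116} - 16415\right) + 13807} = \frac{1}{- \frac{1904325}{116} + 13807} = \frac{1}{- \frac{302713}{116}} = - \frac{116}{302713}$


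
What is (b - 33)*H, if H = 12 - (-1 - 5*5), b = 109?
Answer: 2888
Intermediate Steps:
H = 38 (H = 12 - (-1 - 25) = 12 - 1*(-26) = 12 + 26 = 38)
(b - 33)*H = (109 - 33)*38 = 76*38 = 2888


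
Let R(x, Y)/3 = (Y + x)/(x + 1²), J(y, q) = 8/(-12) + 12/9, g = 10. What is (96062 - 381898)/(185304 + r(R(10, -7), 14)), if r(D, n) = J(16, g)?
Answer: -428754/277957 ≈ -1.5425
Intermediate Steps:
J(y, q) = ⅔ (J(y, q) = 8*(-1/12) + 12*(⅑) = -⅔ + 4/3 = ⅔)
R(x, Y) = 3*(Y + x)/(1 + x) (R(x, Y) = 3*((Y + x)/(x + 1²)) = 3*((Y + x)/(x + 1)) = 3*((Y + x)/(1 + x)) = 3*(Y + x)/(1 + x))
r(D, n) = ⅔
(96062 - 381898)/(185304 + r(R(10, -7), 14)) = (96062 - 381898)/(185304 + ⅔) = -285836/555914/3 = -285836*3/555914 = -428754/277957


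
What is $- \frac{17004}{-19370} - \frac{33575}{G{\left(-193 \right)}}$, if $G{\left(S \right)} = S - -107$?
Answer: $\frac{25069619}{64070} \approx 391.28$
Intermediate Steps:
$G{\left(S \right)} = 107 + S$ ($G{\left(S \right)} = S + 107 = 107 + S$)
$- \frac{17004}{-19370} - \frac{33575}{G{\left(-193 \right)}} = - \frac{17004}{-19370} - \frac{33575}{107 - 193} = \left(-17004\right) \left(- \frac{1}{19370}\right) - \frac{33575}{-86} = \frac{654}{745} - - \frac{33575}{86} = \frac{654}{745} + \frac{33575}{86} = \frac{25069619}{64070}$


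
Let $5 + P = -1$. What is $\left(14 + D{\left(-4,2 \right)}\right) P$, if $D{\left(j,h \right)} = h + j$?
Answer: $-72$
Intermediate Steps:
$P = -6$ ($P = -5 - 1 = -6$)
$\left(14 + D{\left(-4,2 \right)}\right) P = \left(14 + \left(2 - 4\right)\right) \left(-6\right) = \left(14 - 2\right) \left(-6\right) = 12 \left(-6\right) = -72$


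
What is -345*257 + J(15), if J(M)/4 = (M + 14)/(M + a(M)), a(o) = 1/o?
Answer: -10018275/113 ≈ -88657.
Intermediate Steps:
J(M) = 4*(14 + M)/(M + 1/M) (J(M) = 4*((M + 14)/(M + 1/M)) = 4*((14 + M)/(M + 1/M)) = 4*(14 + M)/(M + 1/M))
-345*257 + J(15) = -345*257 + 4*15*(14 + 15)/(1 + 15**2) = -88665 + 4*15*29/(1 + 225) = -88665 + 4*15*29/226 = -88665 + 4*15*(1/226)*29 = -88665 + 870/113 = -10018275/113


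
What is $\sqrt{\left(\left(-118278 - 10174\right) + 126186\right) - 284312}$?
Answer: $9 i \sqrt{3538} \approx 535.33 i$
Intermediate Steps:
$\sqrt{\left(\left(-118278 - 10174\right) + 126186\right) - 284312} = \sqrt{\left(-128452 + 126186\right) - 284312} = \sqrt{-2266 - 284312} = \sqrt{-286578} = 9 i \sqrt{3538}$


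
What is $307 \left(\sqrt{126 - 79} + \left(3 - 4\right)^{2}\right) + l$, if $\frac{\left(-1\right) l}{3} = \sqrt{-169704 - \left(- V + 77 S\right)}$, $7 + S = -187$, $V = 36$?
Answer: $307 + 307 \sqrt{47} - 3 i \sqrt{154730} \approx 2411.7 - 1180.1 i$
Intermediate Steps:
$S = -194$ ($S = -7 - 187 = -194$)
$l = - 3 i \sqrt{154730}$ ($l = - 3 \sqrt{-169704 + \left(\left(-77\right) \left(-194\right) + 36\right)} = - 3 \sqrt{-169704 + \left(14938 + 36\right)} = - 3 \sqrt{-169704 + 14974} = - 3 \sqrt{-154730} = - 3 i \sqrt{154730} \approx - 1180.1 i$)
$307 \left(\sqrt{126 - 79} + \left(3 - 4\right)^{2}\right) + l = 307 \left(\sqrt{126 - 79} + \left(3 - 4\right)^{2}\right) - 3 i \sqrt{154730} = 307 \left(\sqrt{47} + \left(-1\right)^{2}\right) - 3 i \sqrt{154730} = 307 \left(\sqrt{47} + 1\right) - 3 i \sqrt{154730} = 307 \left(1 + \sqrt{47}\right) - 3 i \sqrt{154730} = \left(307 + 307 \sqrt{47}\right) - 3 i \sqrt{154730} = 307 + 307 \sqrt{47} - 3 i \sqrt{154730}$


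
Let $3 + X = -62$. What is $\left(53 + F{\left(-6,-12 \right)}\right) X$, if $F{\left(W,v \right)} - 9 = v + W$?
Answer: $-2860$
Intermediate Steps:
$F{\left(W,v \right)} = 9 + W + v$ ($F{\left(W,v \right)} = 9 + \left(v + W\right) = 9 + \left(W + v\right) = 9 + W + v$)
$X = -65$ ($X = -3 - 62 = -65$)
$\left(53 + F{\left(-6,-12 \right)}\right) X = \left(53 - 9\right) \left(-65\right) = 44 \left(-65\right) = -2860$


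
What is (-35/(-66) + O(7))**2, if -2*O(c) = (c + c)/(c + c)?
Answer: 1/1089 ≈ 0.00091827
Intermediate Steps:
O(c) = -1/2 (O(c) = -(c + c)/(2*(c + c)) = -2*c/(2*(2*c)) = -2*c*1/(2*c)/2 = -1/2*1 = -1/2)
(-35/(-66) + O(7))**2 = (-35/(-66) - 1/2)**2 = (-35*(-1/66) - 1/2)**2 = (35/66 - 1/2)**2 = (1/33)**2 = 1/1089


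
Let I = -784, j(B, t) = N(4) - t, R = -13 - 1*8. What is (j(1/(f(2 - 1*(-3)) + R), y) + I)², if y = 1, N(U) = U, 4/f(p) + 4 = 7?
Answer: 609961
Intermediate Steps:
f(p) = 4/3 (f(p) = 4/(-4 + 7) = 4/3)
R = -21 (R = -13 - 8 = -21)
j(B, t) = 4 - t
(j(1/(f(2 - 1*(-3)) + R), y) + I)² = ((4 - 1*1) - 784)² = ((4 - 1) - 784)² = (3 - 784)² = (-781)² = 609961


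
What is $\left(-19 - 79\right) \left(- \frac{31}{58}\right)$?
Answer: $\frac{1519}{29} \approx 52.379$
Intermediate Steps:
$\left(-19 - 79\right) \left(- \frac{31}{58}\right) = - 98 \left(\left(-31\right) \frac{1}{58}\right) = \left(-98\right) \left(- \frac{31}{58}\right) = \frac{1519}{29}$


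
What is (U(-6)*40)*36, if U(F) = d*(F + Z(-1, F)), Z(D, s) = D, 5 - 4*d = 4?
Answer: -2520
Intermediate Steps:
d = ¼ (d = 5/4 - ¼*4 = 5/4 - 1 = ¼ ≈ 0.25000)
U(F) = -¼ + F/4 (U(F) = (F - 1)/4 = (-1 + F)/4 = -¼ + F/4)
(U(-6)*40)*36 = ((-¼ + (¼)*(-6))*40)*36 = ((-¼ - 3/2)*40)*36 = -7/4*40*36 = -70*36 = -2520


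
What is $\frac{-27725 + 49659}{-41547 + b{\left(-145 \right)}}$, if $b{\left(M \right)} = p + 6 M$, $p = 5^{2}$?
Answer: $- \frac{10967}{21196} \approx -0.51741$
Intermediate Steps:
$p = 25$
$b{\left(M \right)} = 25 + 6 M$
$\frac{-27725 + 49659}{-41547 + b{\left(-145 \right)}} = \frac{-27725 + 49659}{-41547 + \left(25 + 6 \left(-145\right)\right)} = \frac{21934}{-41547 + \left(25 - 870\right)} = \frac{21934}{-41547 - 845} = \frac{21934}{-42392} = 21934 \left(- \frac{1}{42392}\right) = - \frac{10967}{21196}$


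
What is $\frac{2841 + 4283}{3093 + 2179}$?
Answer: $\frac{1781}{1318} \approx 1.3513$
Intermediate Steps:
$\frac{2841 + 4283}{3093 + 2179} = \frac{7124}{5272} = 7124 \cdot \frac{1}{5272} = \frac{1781}{1318}$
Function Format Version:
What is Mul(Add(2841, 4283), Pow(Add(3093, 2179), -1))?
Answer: Rational(1781, 1318) ≈ 1.3513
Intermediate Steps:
Mul(Add(2841, 4283), Pow(Add(3093, 2179), -1)) = Mul(7124, Pow(5272, -1)) = Mul(7124, Rational(1, 5272)) = Rational(1781, 1318)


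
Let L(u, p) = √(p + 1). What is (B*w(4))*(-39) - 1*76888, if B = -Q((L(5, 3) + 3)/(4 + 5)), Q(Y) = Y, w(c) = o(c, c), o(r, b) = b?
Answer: -230404/3 ≈ -76801.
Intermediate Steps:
w(c) = c
L(u, p) = √(1 + p)
B = -5/9 (B = -(√(1 + 3) + 3)/(4 + 5) = -(√4 + 3)/9 = -(2 + 3)/9 = -5/9 ≈ -0.55556)
(B*w(4))*(-39) - 1*76888 = -5/9*4*(-39) - 1*76888 = -20/9*(-39) - 76888 = 260/3 - 76888 = -230404/3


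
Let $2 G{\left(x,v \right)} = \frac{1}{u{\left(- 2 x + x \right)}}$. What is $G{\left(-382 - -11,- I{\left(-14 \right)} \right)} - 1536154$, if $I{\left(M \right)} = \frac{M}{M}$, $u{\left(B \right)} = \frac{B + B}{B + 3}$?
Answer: $- \frac{1139826081}{742} \approx -1.5362 \cdot 10^{6}$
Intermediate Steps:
$u{\left(B \right)} = \frac{2 B}{3 + B}$
$I{\left(M \right)} = 1$
$G{\left(x,v \right)} = - \frac{3 - x}{4 x}$ ($G{\left(x,v \right)} = \frac{1}{2 \frac{2 \left(- 2 x + x\right)}{3 + \left(- 2 x + x\right)}} = \frac{1}{2 \frac{2 \left(- x\right)}{3 - x}} = \frac{1}{2 \left(- \frac{2 x}{3 - x}\right)} = \frac{\left(- \frac{1}{2}\right) \frac{1}{x} \left(3 - x\right)}{2} = - \frac{3 - x}{4 x}$)
$G{\left(-382 - -11,- I{\left(-14 \right)} \right)} - 1536154 = \frac{-3 - 371}{4 \left(-382 - -11\right)} - 1536154 = \frac{-3 + \left(-382 + 11\right)}{4 \left(-382 + 11\right)} - 1536154 = \frac{-3 - 371}{4 \left(-371\right)} - 1536154 = \frac{1}{4} \left(- \frac{1}{371}\right) \left(-374\right) - 1536154 = \frac{187}{742} - 1536154 = - \frac{1139826081}{742}$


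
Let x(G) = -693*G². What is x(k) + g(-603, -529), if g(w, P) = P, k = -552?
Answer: -211160401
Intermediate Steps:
x(k) + g(-603, -529) = -693*(-552)² - 529 = -693*304704 - 529 = -211159872 - 529 = -211160401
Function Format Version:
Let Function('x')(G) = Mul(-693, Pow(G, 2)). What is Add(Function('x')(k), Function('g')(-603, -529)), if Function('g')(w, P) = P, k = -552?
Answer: -211160401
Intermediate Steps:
Add(Function('x')(k), Function('g')(-603, -529)) = Add(Mul(-693, Pow(-552, 2)), -529) = Add(Mul(-693, 304704), -529) = Add(-211159872, -529) = -211160401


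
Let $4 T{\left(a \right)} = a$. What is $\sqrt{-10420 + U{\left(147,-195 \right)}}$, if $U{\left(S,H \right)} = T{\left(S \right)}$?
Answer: $\frac{i \sqrt{41533}}{2} \approx 101.9 i$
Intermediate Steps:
$T{\left(a \right)} = \frac{a}{4}$
$U{\left(S,H \right)} = \frac{S}{4}$
$\sqrt{-10420 + U{\left(147,-195 \right)}} = \sqrt{-10420 + \frac{1}{4} \cdot 147} = \sqrt{-10420 + \frac{147}{4}} = \sqrt{- \frac{41533}{4}} = \frac{i \sqrt{41533}}{2}$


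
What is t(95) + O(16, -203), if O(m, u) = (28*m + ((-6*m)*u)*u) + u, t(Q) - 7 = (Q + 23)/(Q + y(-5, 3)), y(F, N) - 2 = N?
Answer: -197790541/50 ≈ -3.9558e+6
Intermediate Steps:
y(F, N) = 2 + N
t(Q) = 7 + (23 + Q)/(5 + Q) (t(Q) = 7 + (Q + 23)/(Q + (2 + 3)) = 7 + (23 + Q)/(Q + 5) = 7 + (23 + Q)/(5 + Q))
O(m, u) = u + 28*m - 6*m*u**2 (O(m, u) = (28*m + (-6*m*u)*u) + u = (28*m - 6*m*u**2) + u = u + 28*m - 6*m*u**2)
t(95) + O(16, -203) = 2*(29 + 4*95)/(5 + 95) + (-203 + 28*16 - 6*16*(-203)**2) = 2*(29 + 380)/100 + (-203 + 448 - 6*16*41209) = 2*(1/100)*409 + (-203 + 448 - 3956064) = 409/50 - 3955819 = -197790541/50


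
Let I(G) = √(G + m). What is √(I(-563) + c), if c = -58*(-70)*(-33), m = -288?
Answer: √(-133980 + I*√851) ≈ 0.04 + 366.03*I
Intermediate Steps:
I(G) = √(-288 + G) (I(G) = √(G - 288) = √(-288 + G))
c = -133980 (c = 4060*(-33) = -133980)
√(I(-563) + c) = √(√(-288 - 563) - 133980) = √(√(-851) - 133980) = √(I*√851 - 133980) = √(-133980 + I*√851)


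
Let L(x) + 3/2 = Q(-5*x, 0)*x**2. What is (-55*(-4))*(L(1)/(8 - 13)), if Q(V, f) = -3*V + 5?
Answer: -814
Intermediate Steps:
Q(V, f) = 5 - 3*V
L(x) = -3/2 + x**2*(5 + 15*x) (L(x) = -3/2 + (5 - (-15)*x)*x**2 = -3/2 + (5 + 15*x)*x**2 = -3/2 + x**2*(5 + 15*x))
(-55*(-4))*(L(1)/(8 - 13)) = (-55*(-4))*((-3/2 + 1**2*(5 + 15*1))/(8 - 13)) = 220*((-3/2 + 1*(5 + 15))/(-5)) = 220*(-(-3/2 + 1*20)/5) = 220*(-(-3/2 + 20)/5) = 220*(-1/5*37/2) = 220*(-37/10) = -814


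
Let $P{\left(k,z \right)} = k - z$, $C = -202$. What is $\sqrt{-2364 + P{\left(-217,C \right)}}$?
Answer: $i \sqrt{2379} \approx 48.775 i$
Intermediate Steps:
$\sqrt{-2364 + P{\left(-217,C \right)}} = \sqrt{-2364 - 15} = \sqrt{-2379} = i \sqrt{2379}$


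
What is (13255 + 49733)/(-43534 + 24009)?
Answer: -62988/19525 ≈ -3.2260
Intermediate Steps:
(13255 + 49733)/(-43534 + 24009) = 62988/(-19525) = 62988*(-1/19525) = -62988/19525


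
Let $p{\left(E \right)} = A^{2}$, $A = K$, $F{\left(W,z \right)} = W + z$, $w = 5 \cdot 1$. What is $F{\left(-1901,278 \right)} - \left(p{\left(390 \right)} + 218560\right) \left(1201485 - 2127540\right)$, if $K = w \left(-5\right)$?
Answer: $202977363552$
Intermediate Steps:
$w = 5$
$K = -25$ ($K = 5 \left(-5\right) = -25$)
$A = -25$
$p{\left(E \right)} = 625$ ($p{\left(E \right)} = \left(-25\right)^{2} = 625$)
$F{\left(-1901,278 \right)} - \left(p{\left(390 \right)} + 218560\right) \left(1201485 - 2127540\right) = \left(-1901 + 278\right) - \left(625 + 218560\right) \left(1201485 - 2127540\right) = -1623 - 219185 \left(-926055\right) = -1623 - -202977365175 = -1623 + 202977365175 = 202977363552$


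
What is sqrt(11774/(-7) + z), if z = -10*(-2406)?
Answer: sqrt(22378) ≈ 149.59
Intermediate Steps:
z = 24060
sqrt(11774/(-7) + z) = sqrt(11774/(-7) + 24060) = sqrt(-1/7*11774 + 24060) = sqrt(-1682 + 24060) = sqrt(22378)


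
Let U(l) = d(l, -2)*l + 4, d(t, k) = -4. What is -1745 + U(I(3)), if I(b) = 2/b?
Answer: -5231/3 ≈ -1743.7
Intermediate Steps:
U(l) = 4 - 4*l (U(l) = -4*l + 4 = 4 - 4*l)
-1745 + U(I(3)) = -1745 + (4 - 8/3) = -1745 + 4/3 = -5231/3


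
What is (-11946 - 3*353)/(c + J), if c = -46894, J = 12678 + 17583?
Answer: 13005/16633 ≈ 0.78188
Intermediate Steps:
J = 30261
(-11946 - 3*353)/(c + J) = (-11946 - 3*353)/(-46894 + 30261) = (-11946 - 1059)/(-16633) = -13005*(-1/16633) = 13005/16633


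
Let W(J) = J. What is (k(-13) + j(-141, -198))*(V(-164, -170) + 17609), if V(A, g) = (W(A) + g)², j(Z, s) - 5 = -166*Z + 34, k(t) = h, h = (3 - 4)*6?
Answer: 3027498435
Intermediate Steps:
h = -6 (h = -1*6 = -6)
k(t) = -6
j(Z, s) = 39 - 166*Z (j(Z, s) = 5 + (-166*Z + 34) = 5 + (34 - 166*Z) = 39 - 166*Z)
V(A, g) = (A + g)²
(k(-13) + j(-141, -198))*(V(-164, -170) + 17609) = (-6 + (39 - 166*(-141)))*((-164 - 170)² + 17609) = (-6 + (39 + 23406))*((-334)² + 17609) = (-6 + 23445)*(111556 + 17609) = 23439*129165 = 3027498435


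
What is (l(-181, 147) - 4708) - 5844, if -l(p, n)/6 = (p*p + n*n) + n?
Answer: -337654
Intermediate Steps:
l(p, n) = -6*n - 6*n**2 - 6*p**2 (l(p, n) = -6*((p*p + n*n) + n) = -6*((p**2 + n**2) + n) = -6*((n**2 + p**2) + n) = -6*(n + n**2 + p**2) = -6*n - 6*n**2 - 6*p**2)
(l(-181, 147) - 4708) - 5844 = ((-6*147 - 6*147**2 - 6*(-181)**2) - 4708) - 5844 = ((-882 - 6*21609 - 6*32761) - 4708) - 5844 = ((-882 - 129654 - 196566) - 4708) - 5844 = (-327102 - 4708) - 5844 = -331810 - 5844 = -337654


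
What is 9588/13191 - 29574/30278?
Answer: -16634195/66566183 ≈ -0.24989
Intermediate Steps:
9588/13191 - 29574/30278 = 9588*(1/13191) - 29574*1/30278 = 3196/4397 - 14787/15139 = -16634195/66566183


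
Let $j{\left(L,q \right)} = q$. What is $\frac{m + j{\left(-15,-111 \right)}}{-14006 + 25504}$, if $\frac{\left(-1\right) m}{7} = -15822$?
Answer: $\frac{110643}{11498} \approx 9.6228$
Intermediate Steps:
$m = 110754$ ($m = \left(-7\right) \left(-15822\right) = 110754$)
$\frac{m + j{\left(-15,-111 \right)}}{-14006 + 25504} = \frac{110754 - 111}{-14006 + 25504} = \frac{110643}{11498}$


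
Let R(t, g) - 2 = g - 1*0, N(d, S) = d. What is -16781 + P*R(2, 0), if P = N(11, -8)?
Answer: -16759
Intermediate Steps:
P = 11
R(t, g) = 2 + g (R(t, g) = 2 + (g - 1*0) = 2 + (g + 0) = 2 + g)
-16781 + P*R(2, 0) = -16781 + 11*(2 + 0) = -16781 + 11*2 = -16781 + 22 = -16759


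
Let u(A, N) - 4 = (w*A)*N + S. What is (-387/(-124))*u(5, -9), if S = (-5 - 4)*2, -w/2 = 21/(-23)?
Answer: -214011/713 ≈ -300.16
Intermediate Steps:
w = 42/23 (w = -42/(-23) = -42*(-1)/23 = -2*(-21/23) = 42/23 ≈ 1.8261)
S = -18 (S = -9*2 = -18)
u(A, N) = -14 + 42*A*N/23 (u(A, N) = 4 + ((42*A/23)*N - 18) = 4 + (42*A*N/23 - 18) = 4 + (-18 + 42*A*N/23) = -14 + 42*A*N/23)
(-387/(-124))*u(5, -9) = (-387/(-124))*(-14 + (42/23)*5*(-9)) = (-387*(-1/124))*(-14 - 1890/23) = (387/124)*(-2212/23) = -214011/713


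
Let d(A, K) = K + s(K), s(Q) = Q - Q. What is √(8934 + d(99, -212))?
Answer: 7*√178 ≈ 93.392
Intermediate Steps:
s(Q) = 0
d(A, K) = K (d(A, K) = K + 0 = K)
√(8934 + d(99, -212)) = √(8934 - 212) = √8722 = 7*√178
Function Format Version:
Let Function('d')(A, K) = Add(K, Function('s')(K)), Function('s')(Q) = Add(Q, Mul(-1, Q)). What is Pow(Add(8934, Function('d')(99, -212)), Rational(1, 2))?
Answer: Mul(7, Pow(178, Rational(1, 2))) ≈ 93.392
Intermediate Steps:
Function('s')(Q) = 0
Function('d')(A, K) = K (Function('d')(A, K) = Add(K, 0) = K)
Pow(Add(8934, Function('d')(99, -212)), Rational(1, 2)) = Pow(Add(8934, -212), Rational(1, 2)) = Pow(8722, Rational(1, 2)) = Mul(7, Pow(178, Rational(1, 2)))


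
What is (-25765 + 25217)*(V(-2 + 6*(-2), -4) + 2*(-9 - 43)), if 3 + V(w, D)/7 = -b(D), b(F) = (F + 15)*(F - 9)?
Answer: -480048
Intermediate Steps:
b(F) = (-9 + F)*(15 + F) (b(F) = (15 + F)*(-9 + F) = (-9 + F)*(15 + F))
V(w, D) = 924 - 42*D - 7*D² (V(w, D) = -21 + 7*(-(-135 + D² + 6*D)) = -21 + 7*(135 - D² - 6*D) = -21 + (945 - 42*D - 7*D²) = 924 - 42*D - 7*D²)
(-25765 + 25217)*(V(-2 + 6*(-2), -4) + 2*(-9 - 43)) = (-25765 + 25217)*((924 - 42*(-4) - 7*(-4)²) + 2*(-9 - 43)) = -548*((924 + 168 - 7*16) + 2*(-52)) = -548*((924 + 168 - 112) - 104) = -548*(980 - 104) = -548*876 = -480048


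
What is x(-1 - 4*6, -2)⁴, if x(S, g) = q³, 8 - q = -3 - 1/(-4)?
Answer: 39959630797262576401/16777216 ≈ 2.3818e+12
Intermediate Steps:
q = 43/4 (q = 8 - (-3 - 1/(-4)) = 8 - (-3 - 1*(-¼)) = 8 - (-3 + ¼) = 8 - 1*(-11/4) = 8 + 11/4 = 43/4 ≈ 10.750)
x(S, g) = 79507/64 (x(S, g) = (43/4)³ = 79507/64)
x(-1 - 4*6, -2)⁴ = (79507/64)⁴ = 39959630797262576401/16777216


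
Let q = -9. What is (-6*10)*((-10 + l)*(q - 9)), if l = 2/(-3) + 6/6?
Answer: -10440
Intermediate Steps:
l = 1/3 (l = 2*(-1/3) + 6*(1/6) = -2/3 + 1 = 1/3 ≈ 0.33333)
(-6*10)*((-10 + l)*(q - 9)) = (-6*10)*((-10 + 1/3)*(-9 - 9)) = -(-580)*(-18) = -60*174 = -10440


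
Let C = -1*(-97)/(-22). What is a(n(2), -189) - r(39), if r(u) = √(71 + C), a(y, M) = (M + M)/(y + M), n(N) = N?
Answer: 378/187 - √32230/22 ≈ -6.1389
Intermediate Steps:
C = -97/22 (C = 97*(-1/22) = -97/22 ≈ -4.4091)
a(y, M) = 2*M/(M + y) (a(y, M) = (2*M)/(M + y) = 2*M/(M + y))
r(u) = √32230/22 (r(u) = √(71 - 97/22) = √(1465/22) = √32230/22)
a(n(2), -189) - r(39) = 2*(-189)/(-189 + 2) - √32230/22 = 2*(-189)/(-187) - √32230/22 = 2*(-189)*(-1/187) - √32230/22 = 378/187 - √32230/22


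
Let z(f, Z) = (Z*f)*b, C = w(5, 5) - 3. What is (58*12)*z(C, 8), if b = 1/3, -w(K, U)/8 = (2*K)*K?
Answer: -747968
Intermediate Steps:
w(K, U) = -16*K² (w(K, U) = -8*2*K*K = -16*K²)
C = -403 (C = -16*5² - 3 = -16*25 - 3 = -400 - 3 = -403)
b = ⅓ (b = 1*(⅓) = ⅓ ≈ 0.33333)
z(f, Z) = Z*f/3 (z(f, Z) = (Z*f)*(⅓) = Z*f/3)
(58*12)*z(C, 8) = (58*12)*((⅓)*8*(-403)) = 696*(-3224/3) = -747968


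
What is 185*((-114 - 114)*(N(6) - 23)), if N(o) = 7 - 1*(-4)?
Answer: 506160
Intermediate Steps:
N(o) = 11 (N(o) = 7 + 4 = 11)
185*((-114 - 114)*(N(6) - 23)) = 185*((-114 - 114)*(11 - 23)) = 185*(-228*(-12)) = 185*2736 = 506160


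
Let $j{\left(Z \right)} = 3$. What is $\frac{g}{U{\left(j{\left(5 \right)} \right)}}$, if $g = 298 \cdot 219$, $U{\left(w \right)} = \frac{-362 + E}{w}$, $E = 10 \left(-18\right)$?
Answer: $- \frac{97893}{271} \approx -361.23$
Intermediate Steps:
$E = -180$
$U{\left(w \right)} = - \frac{542}{w}$ ($U{\left(w \right)} = \frac{-362 - 180}{w} = - \frac{542}{w}$)
$g = 65262$
$\frac{g}{U{\left(j{\left(5 \right)} \right)}} = \frac{65262}{\left(-542\right) \frac{1}{3}} = \frac{65262}{- \frac{542}{3}} = 65262 \left(- \frac{3}{542}\right) = - \frac{97893}{271}$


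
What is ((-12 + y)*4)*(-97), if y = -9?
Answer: 8148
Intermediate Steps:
((-12 + y)*4)*(-97) = ((-12 - 9)*4)*(-97) = -21*4*(-97) = -84*(-97) = 8148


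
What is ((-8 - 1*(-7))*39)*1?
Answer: -39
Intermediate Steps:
((-8 - 1*(-7))*39)*1 = ((-8 + 7)*39)*1 = -1*39*1 = -39*1 = -39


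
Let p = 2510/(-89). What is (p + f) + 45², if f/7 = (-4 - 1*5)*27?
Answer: 26326/89 ≈ 295.80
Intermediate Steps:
p = -2510/89 (p = 2510*(-1/89) = -2510/89 ≈ -28.202)
f = -1701 (f = 7*((-4 - 1*5)*27) = 7*((-4 - 5)*27) = 7*(-9*27) = 7*(-243) = -1701)
(p + f) + 45² = (-2510/89 - 1701) + 45² = -153899/89 + 2025 = 26326/89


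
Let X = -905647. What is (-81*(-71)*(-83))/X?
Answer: 477333/905647 ≈ 0.52706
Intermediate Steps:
(-81*(-71)*(-83))/X = (-81*(-71)*(-83))/(-905647) = (5751*(-83))*(-1/905647) = -477333*(-1/905647) = 477333/905647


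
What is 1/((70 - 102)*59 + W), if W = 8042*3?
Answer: 1/22238 ≈ 4.4968e-5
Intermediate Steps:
W = 24126
1/((70 - 102)*59 + W) = 1/((70 - 102)*59 + 24126) = 1/(-32*59 + 24126) = 1/(-1888 + 24126) = 1/22238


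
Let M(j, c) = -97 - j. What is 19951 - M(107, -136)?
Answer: 20155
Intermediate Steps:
19951 - M(107, -136) = 19951 - (-97 - 1*107) = 19951 - (-97 - 107) = 19951 - 1*(-204) = 19951 + 204 = 20155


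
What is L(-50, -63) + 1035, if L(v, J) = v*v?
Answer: 3535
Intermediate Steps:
L(v, J) = v²
L(-50, -63) + 1035 = (-50)² + 1035 = 2500 + 1035 = 3535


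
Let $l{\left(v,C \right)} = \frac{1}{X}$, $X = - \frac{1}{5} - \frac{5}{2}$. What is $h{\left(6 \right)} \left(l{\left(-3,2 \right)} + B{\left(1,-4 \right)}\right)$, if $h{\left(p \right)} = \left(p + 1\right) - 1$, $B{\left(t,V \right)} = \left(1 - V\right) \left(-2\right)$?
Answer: $- \frac{560}{9} \approx -62.222$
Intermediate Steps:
$B{\left(t,V \right)} = -2 + 2 V$
$X = - \frac{27}{10}$ ($X = \left(-1\right) \frac{1}{5} - \frac{5}{2} = - \frac{1}{5} - \frac{5}{2} = - \frac{27}{10} \approx -2.7$)
$h{\left(p \right)} = p$ ($h{\left(p \right)} = \left(1 + p\right) - 1 = p$)
$l{\left(v,C \right)} = - \frac{10}{27}$ ($l{\left(v,C \right)} = \frac{1}{- \frac{27}{10}} = - \frac{10}{27}$)
$h{\left(6 \right)} \left(l{\left(-3,2 \right)} + B{\left(1,-4 \right)}\right) = 6 \left(- \frac{10}{27} + \left(-2 + 2 \left(-4\right)\right)\right) = 6 \left(- \frac{10}{27} - 10\right) = 6 \left(- \frac{280}{27}\right) = - \frac{560}{9}$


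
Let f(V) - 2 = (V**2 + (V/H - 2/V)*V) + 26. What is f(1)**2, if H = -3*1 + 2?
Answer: 676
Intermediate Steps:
H = -1 (H = -3 + 2 = -1)
f(V) = 28 + V**2 + V*(-V - 2/V) (f(V) = 2 + ((V**2 + (V/(-1) - 2/V)*V) + 26) = 2 + ((V**2 + (V*(-1) - 2/V)*V) + 26) = 2 + ((V**2 + (-V - 2/V)*V) + 26) = 2 + ((V**2 + V*(-V - 2/V)) + 26) = 2 + (26 + V**2 + V*(-V - 2/V)) = 28 + V**2 + V*(-V - 2/V))
f(1)**2 = 26**2 = 676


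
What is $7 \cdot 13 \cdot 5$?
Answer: $455$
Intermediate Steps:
$7 \cdot 13 \cdot 5 = 91 \cdot 5 = 455$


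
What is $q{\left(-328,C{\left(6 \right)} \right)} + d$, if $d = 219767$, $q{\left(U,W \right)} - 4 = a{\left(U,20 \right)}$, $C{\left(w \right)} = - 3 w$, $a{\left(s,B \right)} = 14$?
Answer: $219785$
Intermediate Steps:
$q{\left(U,W \right)} = 18$ ($q{\left(U,W \right)} = 4 + 14 = 18$)
$q{\left(-328,C{\left(6 \right)} \right)} + d = 18 + 219767 = 219785$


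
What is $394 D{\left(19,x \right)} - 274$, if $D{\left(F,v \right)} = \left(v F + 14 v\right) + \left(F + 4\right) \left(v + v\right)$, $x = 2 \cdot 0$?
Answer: $-274$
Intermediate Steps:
$x = 0$
$D{\left(F,v \right)} = 14 v + F v + 2 v \left(4 + F\right)$ ($D{\left(F,v \right)} = \left(F v + 14 v\right) + \left(4 + F\right) 2 v = \left(14 v + F v\right) + 2 v \left(4 + F\right) = 14 v + F v + 2 v \left(4 + F\right)$)
$394 D{\left(19,x \right)} - 274 = 394 \cdot 0 \left(22 + 3 \cdot 19\right) - 274 = 394 \cdot 0 \left(22 + 57\right) - 274 = 394 \cdot 0 \cdot 79 - 274 = 394 \cdot 0 - 274 = 0 - 274 = -274$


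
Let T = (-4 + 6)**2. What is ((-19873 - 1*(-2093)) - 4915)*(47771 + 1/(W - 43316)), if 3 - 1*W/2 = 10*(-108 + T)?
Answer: -8940006815331/8246 ≈ -1.0842e+9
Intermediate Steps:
T = 4 (T = 2**2 = 4)
W = 2086 (W = 6 - 20*(-108 + 4) = 6 - 20*(-104) = 6 - 2*(-1040) = 6 + 2080 = 2086)
((-19873 - 1*(-2093)) - 4915)*(47771 + 1/(W - 43316)) = ((-19873 - 1*(-2093)) - 4915)*(47771 + 1/(2086 - 43316)) = ((-19873 + 2093) - 4915)*(47771 + 1/(-41230)) = (-17780 - 4915)*(47771 - 1/41230) = -22695*1969598329/41230 = -8940006815331/8246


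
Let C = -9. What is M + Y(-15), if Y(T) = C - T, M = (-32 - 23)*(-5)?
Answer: 281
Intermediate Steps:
M = 275 (M = -55*(-5) = 275)
Y(T) = -9 - T
M + Y(-15) = 275 + (-9 - 1*(-15)) = 275 + (-9 + 15) = 275 + 6 = 281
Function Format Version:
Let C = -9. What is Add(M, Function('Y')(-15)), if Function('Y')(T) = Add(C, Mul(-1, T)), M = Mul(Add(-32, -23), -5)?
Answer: 281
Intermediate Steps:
M = 275 (M = Mul(-55, -5) = 275)
Function('Y')(T) = Add(-9, Mul(-1, T))
Add(M, Function('Y')(-15)) = Add(275, Add(-9, Mul(-1, -15))) = Add(275, Add(-9, 15)) = Add(275, 6) = 281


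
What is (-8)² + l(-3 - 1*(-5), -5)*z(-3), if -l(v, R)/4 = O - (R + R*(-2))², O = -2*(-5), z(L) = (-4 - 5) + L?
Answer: -656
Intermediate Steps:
z(L) = -9 + L
O = 10
l(v, R) = -40 + 4*R² (l(v, R) = -4*(10 - (R + R*(-2))²) = -4*(10 - (R - 2*R)²) = -4*(10 - (-R)²) = -4*(10 - R²) = -40 + 4*R²)
(-8)² + l(-3 - 1*(-5), -5)*z(-3) = (-8)² + (-40 + 4*(-5)²)*(-9 - 3) = 64 + (-40 + 4*25)*(-12) = 64 + (-40 + 100)*(-12) = 64 + 60*(-12) = 64 - 720 = -656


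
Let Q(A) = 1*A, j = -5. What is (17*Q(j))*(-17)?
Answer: 1445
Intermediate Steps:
Q(A) = A
(17*Q(j))*(-17) = (17*(-5))*(-17) = -85*(-17) = 1445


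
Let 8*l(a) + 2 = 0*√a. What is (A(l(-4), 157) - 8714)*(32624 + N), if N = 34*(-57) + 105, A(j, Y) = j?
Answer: -1073281887/4 ≈ -2.6832e+8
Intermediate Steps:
l(a) = -¼ (l(a) = -¼ + (0*√a)/8 = -¼ + (⅛)*0 = -¼ + 0 = -¼)
N = -1833 (N = -1938 + 105 = -1833)
(A(l(-4), 157) - 8714)*(32624 + N) = (-¼ - 8714)*(32624 - 1833) = -34857/4*30791 = -1073281887/4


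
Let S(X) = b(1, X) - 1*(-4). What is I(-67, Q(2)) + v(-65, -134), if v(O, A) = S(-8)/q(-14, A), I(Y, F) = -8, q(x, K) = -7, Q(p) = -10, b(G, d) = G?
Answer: -61/7 ≈ -8.7143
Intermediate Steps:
S(X) = 5 (S(X) = 1 - 1*(-4) = 1 + 4 = 5)
v(O, A) = -5/7 (v(O, A) = 5/(-7) = 5*(-⅐) = -5/7)
I(-67, Q(2)) + v(-65, -134) = -8 - 5/7 = -61/7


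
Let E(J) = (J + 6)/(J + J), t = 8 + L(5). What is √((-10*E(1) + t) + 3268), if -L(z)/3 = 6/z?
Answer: √80935/5 ≈ 56.898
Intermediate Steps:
L(z) = -18/z
t = 22/5 (t = 8 - 18/5 = 22/5 ≈ 4.4000)
E(J) = (6 + J)/(2*J) (E(J) = (6 + J)/((2*J)) = (6 + J)*(1/(2*J)) = (6 + J)/(2*J))
√((-10*E(1) + t) + 3268) = √((-5*(6 + 1)/1 + 22/5) + 3268) = √((-5*7 + 22/5) + 3268) = √((-10*7/2 + 22/5) + 3268) = √((-35 + 22/5) + 3268) = √(-153/5 + 3268) = √(16187/5) = √80935/5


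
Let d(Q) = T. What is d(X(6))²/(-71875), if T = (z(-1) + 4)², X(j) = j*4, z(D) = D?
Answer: -81/71875 ≈ -0.0011270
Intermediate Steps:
X(j) = 4*j
T = 9 (T = (-1 + 4)² = 3² = 9)
d(Q) = 9
d(X(6))²/(-71875) = 9²/(-71875) = 81*(-1/71875) = -81/71875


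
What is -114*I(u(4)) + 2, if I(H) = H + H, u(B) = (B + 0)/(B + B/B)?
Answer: -902/5 ≈ -180.40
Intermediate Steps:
u(B) = B/(1 + B) (u(B) = B/(B + 1) = B/(1 + B))
I(H) = 2*H
-114*I(u(4)) + 2 = -228*4/(1 + 4) + 2 = -228*4/5 + 2 = -114*8/5 + 2 = -912/5 + 2 = -902/5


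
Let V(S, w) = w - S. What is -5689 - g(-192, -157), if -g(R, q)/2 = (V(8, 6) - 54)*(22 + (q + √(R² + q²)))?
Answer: 9431 - 112*√61513 ≈ -18347.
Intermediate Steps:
g(R, q) = 2464 + 112*q + 112*√(R² + q²) (g(R, q) = -2*((6 - 1*8) - 54)*(22 + (q + √(R² + q²))) = -2*((6 - 8) - 54)*(22 + q + √(R² + q²)) = -2*(-2 - 54)*(22 + q + √(R² + q²)) = -(-112)*(22 + q + √(R² + q²)) = -2*(-1232 - 56*q - 56*√(R² + q²)) = 2464 + 112*q + 112*√(R² + q²))
-5689 - g(-192, -157) = -5689 - (2464 + 112*(-157) + 112*√((-192)² + (-157)²)) = -5689 - (2464 - 17584 + 112*√(36864 + 24649)) = -5689 - (2464 - 17584 + 112*√61513) = -5689 - (-15120 + 112*√61513) = -5689 + (15120 - 112*√61513) = 9431 - 112*√61513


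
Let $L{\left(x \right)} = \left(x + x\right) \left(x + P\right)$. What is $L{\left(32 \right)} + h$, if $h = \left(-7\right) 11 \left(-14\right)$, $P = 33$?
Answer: $5238$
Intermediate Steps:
$L{\left(x \right)} = 2 x \left(33 + x\right)$ ($L{\left(x \right)} = \left(x + x\right) \left(x + 33\right) = 2 x \left(33 + x\right)$)
$h = 1078$ ($h = \left(-77\right) \left(-14\right) = 1078$)
$L{\left(32 \right)} + h = 2 \cdot 32 \left(33 + 32\right) + 1078 = 2 \cdot 32 \cdot 65 + 1078 = 4160 + 1078 = 5238$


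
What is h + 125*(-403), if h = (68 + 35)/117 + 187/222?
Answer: -436131835/8658 ≈ -50373.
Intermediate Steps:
h = 14915/8658 (h = 103*(1/117) + 187*(1/222) = 103/117 + 187/222 = 14915/8658 ≈ 1.7227)
h + 125*(-403) = 14915/8658 + 125*(-403) = 14915/8658 - 50375 = -436131835/8658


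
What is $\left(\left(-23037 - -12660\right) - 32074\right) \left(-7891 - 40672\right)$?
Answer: $2061547913$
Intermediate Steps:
$\left(\left(-23037 - -12660\right) - 32074\right) \left(-7891 - 40672\right) = \left(\left(-23037 + 12660\right) - 32074\right) \left(-48563\right) = \left(-10377 - 32074\right) \left(-48563\right) = \left(-42451\right) \left(-48563\right) = 2061547913$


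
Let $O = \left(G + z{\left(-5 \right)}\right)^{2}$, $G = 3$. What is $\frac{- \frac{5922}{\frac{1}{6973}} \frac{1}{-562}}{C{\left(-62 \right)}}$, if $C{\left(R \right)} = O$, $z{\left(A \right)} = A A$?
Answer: $\frac{2949579}{31472} \approx 93.721$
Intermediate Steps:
$z{\left(A \right)} = A^{2}$
$O = 784$ ($O = \left(3 + \left(-5\right)^{2}\right)^{2} = \left(3 + 25\right)^{2} = 28^{2} = 784$)
$C{\left(R \right)} = 784$
$\frac{- \frac{5922}{\frac{1}{6973}} \frac{1}{-562}}{C{\left(-62 \right)}} = \frac{- \frac{5922}{\frac{1}{6973}} \frac{1}{-562}}{784} = - 5922 \frac{1}{\frac{1}{6973}} \left(- \frac{1}{562}\right) \frac{1}{784} = \left(-5922\right) 6973 \left(- \frac{1}{562}\right) \frac{1}{784} = \left(-41294106\right) \left(- \frac{1}{562}\right) \frac{1}{784} = \frac{20647053}{281} \cdot \frac{1}{784} = \frac{2949579}{31472}$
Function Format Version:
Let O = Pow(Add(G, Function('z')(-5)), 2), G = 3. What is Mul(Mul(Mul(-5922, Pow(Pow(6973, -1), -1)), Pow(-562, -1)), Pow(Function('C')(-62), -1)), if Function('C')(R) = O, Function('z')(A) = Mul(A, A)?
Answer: Rational(2949579, 31472) ≈ 93.721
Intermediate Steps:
Function('z')(A) = Pow(A, 2)
O = 784 (O = Pow(Add(3, Pow(-5, 2)), 2) = Pow(Add(3, 25), 2) = Pow(28, 2) = 784)
Function('C')(R) = 784
Mul(Mul(Mul(-5922, Pow(Pow(6973, -1), -1)), Pow(-562, -1)), Pow(Function('C')(-62), -1)) = Mul(Mul(Mul(-5922, Pow(Pow(6973, -1), -1)), Pow(-562, -1)), Pow(784, -1)) = Mul(Mul(Mul(-5922, Pow(Rational(1, 6973), -1)), Rational(-1, 562)), Rational(1, 784)) = Mul(Mul(Mul(-5922, 6973), Rational(-1, 562)), Rational(1, 784)) = Mul(Mul(-41294106, Rational(-1, 562)), Rational(1, 784)) = Mul(Rational(20647053, 281), Rational(1, 784)) = Rational(2949579, 31472)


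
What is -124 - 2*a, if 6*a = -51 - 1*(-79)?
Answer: -400/3 ≈ -133.33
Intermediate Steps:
a = 14/3 (a = (-51 - 1*(-79))/6 = (-51 + 79)/6 = (1/6)*28 = 14/3 ≈ 4.6667)
-124 - 2*a = -124 - 2*14/3 = -124 - 28/3 = -400/3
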